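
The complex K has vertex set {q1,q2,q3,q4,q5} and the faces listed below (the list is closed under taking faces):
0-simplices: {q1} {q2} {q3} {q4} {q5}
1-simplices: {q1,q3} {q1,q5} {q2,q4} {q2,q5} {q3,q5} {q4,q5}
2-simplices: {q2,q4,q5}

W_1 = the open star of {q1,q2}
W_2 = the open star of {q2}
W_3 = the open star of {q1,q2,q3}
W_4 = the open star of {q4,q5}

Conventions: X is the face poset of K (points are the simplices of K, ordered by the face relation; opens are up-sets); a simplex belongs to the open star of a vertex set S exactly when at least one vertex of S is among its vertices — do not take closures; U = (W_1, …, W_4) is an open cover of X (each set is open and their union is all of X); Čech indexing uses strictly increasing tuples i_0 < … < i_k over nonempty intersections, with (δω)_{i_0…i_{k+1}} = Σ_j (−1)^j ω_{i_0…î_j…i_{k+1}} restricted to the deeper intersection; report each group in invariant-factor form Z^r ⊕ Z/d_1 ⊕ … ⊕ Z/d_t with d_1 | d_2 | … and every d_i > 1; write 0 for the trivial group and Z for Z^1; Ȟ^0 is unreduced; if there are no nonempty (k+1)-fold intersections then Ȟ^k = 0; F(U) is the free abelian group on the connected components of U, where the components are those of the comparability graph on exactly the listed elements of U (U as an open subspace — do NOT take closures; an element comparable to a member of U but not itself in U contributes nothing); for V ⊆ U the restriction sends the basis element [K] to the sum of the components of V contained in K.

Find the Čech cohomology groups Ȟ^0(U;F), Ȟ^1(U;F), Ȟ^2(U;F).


nerve simplices:
  W1={{q1},{q2},{q1,q3},{q1,q5},{q2,q4},{q2,q5},{q2,q4,q5}} W2={{q2},{q2,q4},{q2,q5},{q2,q4,q5}} W3={{q1},{q2},{q3},{q1,q3},{q1,q5},{q2,q4},{q2,q5},{q3,q5},{q2,q4,q5}} W4={{q4},{q5},{q1,q5},{q2,q4},{q2,q5},{q3,q5},{q4,q5},{q2,q4,q5}}
  W12={{q2},{q2,q4},{q2,q5},{q2,q4,q5}} W13={{q1},{q2},{q1,q3},{q1,q5},{q2,q4},{q2,q5},{q2,q4,q5}} W14={{q1,q5},{q2,q4},{q2,q5},{q2,q4,q5}} W23={{q2},{q2,q4},{q2,q5},{q2,q4,q5}} W24={{q2,q4},{q2,q5},{q2,q4,q5}} W34={{q1,q5},{q2,q4},{q2,q5},{q3,q5},{q2,q4,q5}}
  W123={{q2},{q2,q4},{q2,q5},{q2,q4,q5}} W124={{q2,q4},{q2,q5},{q2,q4,q5}} W134={{q1,q5},{q2,q4},{q2,q5},{q2,q4,q5}} W234={{q2,q4},{q2,q5},{q2,q4,q5}}
  W1234={{q2,q4},{q2,q5},{q2,q4,q5}}
components per intersection:
  W1: {{q1},{q1,q3},{q1,q5}} {{q2},{q2,q4},{q2,q5},{q2,q4,q5}}
  W2: {{q2},{q2,q4},{q2,q5},{q2,q4,q5}}
  W3: {{q1},{q3},{q1,q3},{q1,q5},{q3,q5}} {{q2},{q2,q4},{q2,q5},{q2,q4,q5}}
  W4: {{q4},{q5},{q1,q5},{q2,q4},{q2,q5},{q3,q5},{q4,q5},{q2,q4,q5}}
  W12: {{q2},{q2,q4},{q2,q5},{q2,q4,q5}}
  W13: {{q1},{q1,q3},{q1,q5}} {{q2},{q2,q4},{q2,q5},{q2,q4,q5}}
  W14: {{q1,q5}} {{q2,q4},{q2,q5},{q2,q4,q5}}
  W23: {{q2},{q2,q4},{q2,q5},{q2,q4,q5}}
  W24: {{q2,q4},{q2,q5},{q2,q4,q5}}
  W34: {{q1,q5}} {{q2,q4},{q2,q5},{q2,q4,q5}} {{q3,q5}}
  W123: {{q2},{q2,q4},{q2,q5},{q2,q4,q5}}
  W124: {{q2,q4},{q2,q5},{q2,q4,q5}}
  W134: {{q1,q5}} {{q2,q4},{q2,q5},{q2,q4,q5}}
  W234: {{q2,q4},{q2,q5},{q2,q4,q5}}
  W1234: {{q2,q4},{q2,q5},{q2,q4,q5}}
C dims 6,10,5,1; δ0: rk 5, SNF 1^5; δ1: rk 4, SNF 1^4; δ2: rk 1, SNF 1^1
degree 0: 6−5−0 = 1 → Ȟ^0 ≅ Z
degree 1: 10−4−5 = 1 → Ȟ^1 ≅ Z
degree 2: 5−1−4 = 0 → Ȟ^2 ≅ 0

Ȟ^0(U;F) ≅ Z; Ȟ^1(U;F) ≅ Z; Ȟ^2(U;F) ≅ 0


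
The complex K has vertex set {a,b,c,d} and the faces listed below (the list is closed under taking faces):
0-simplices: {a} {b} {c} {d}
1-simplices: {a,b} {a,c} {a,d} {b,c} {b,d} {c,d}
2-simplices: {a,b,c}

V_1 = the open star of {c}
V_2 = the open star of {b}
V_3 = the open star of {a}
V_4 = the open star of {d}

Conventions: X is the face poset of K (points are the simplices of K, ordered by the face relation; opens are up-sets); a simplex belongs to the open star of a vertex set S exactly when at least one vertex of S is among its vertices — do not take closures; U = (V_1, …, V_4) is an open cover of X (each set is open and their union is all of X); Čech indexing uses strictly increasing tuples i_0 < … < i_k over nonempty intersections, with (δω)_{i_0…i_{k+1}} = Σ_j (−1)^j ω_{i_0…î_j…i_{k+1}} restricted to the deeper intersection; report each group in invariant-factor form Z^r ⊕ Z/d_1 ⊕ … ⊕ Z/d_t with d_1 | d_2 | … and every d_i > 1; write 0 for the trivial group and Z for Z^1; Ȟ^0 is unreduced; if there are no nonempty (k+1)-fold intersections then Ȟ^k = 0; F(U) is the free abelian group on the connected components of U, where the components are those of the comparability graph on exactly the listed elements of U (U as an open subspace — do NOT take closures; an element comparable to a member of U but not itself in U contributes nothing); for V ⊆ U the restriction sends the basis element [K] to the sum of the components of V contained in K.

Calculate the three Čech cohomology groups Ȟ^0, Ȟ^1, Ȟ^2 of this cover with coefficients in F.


Ȟ^0 = Z, Ȟ^1 = Z^2, Ȟ^2 = 0

cover nerve:
  V1={{c},{a,c},{b,c},{c,d},{a,b,c}} V2={{b},{a,b},{b,c},{b,d},{a,b,c}} V3={{a},{a,b},{a,c},{a,d},{a,b,c}} V4={{d},{a,d},{b,d},{c,d}}
  V12={{b,c},{a,b,c}} V13={{a,c},{a,b,c}} V14={{c,d}} V23={{a,b},{a,b,c}} V24={{b,d}} V34={{a,d}}
  V123={{a,b,c}}
components per intersection:
  V1: {{c},{a,c},{b,c},{c,d},{a,b,c}}
  V2: {{b},{a,b},{b,c},{b,d},{a,b,c}}
  V3: {{a},{a,b},{a,c},{a,d},{a,b,c}}
  V4: {{d},{a,d},{b,d},{c,d}}
  V12: {{b,c},{a,b,c}}
  V13: {{a,c},{a,b,c}}
  V14: {{c,d}}
  V23: {{a,b},{a,b,c}}
  V24: {{b,d}}
  V34: {{a,d}}
  V123: {{a,b,c}}
C dims 4,6,1; δ0: rk 3, SNF 1^3; δ1: rk 1, SNF 1^1
Ȟ^0: (4−3)−0=1 ⇒ Z
Ȟ^1: (6−1)−3=2 ⇒ Z^2
Ȟ^2: (1−0)−1=0 ⇒ 0


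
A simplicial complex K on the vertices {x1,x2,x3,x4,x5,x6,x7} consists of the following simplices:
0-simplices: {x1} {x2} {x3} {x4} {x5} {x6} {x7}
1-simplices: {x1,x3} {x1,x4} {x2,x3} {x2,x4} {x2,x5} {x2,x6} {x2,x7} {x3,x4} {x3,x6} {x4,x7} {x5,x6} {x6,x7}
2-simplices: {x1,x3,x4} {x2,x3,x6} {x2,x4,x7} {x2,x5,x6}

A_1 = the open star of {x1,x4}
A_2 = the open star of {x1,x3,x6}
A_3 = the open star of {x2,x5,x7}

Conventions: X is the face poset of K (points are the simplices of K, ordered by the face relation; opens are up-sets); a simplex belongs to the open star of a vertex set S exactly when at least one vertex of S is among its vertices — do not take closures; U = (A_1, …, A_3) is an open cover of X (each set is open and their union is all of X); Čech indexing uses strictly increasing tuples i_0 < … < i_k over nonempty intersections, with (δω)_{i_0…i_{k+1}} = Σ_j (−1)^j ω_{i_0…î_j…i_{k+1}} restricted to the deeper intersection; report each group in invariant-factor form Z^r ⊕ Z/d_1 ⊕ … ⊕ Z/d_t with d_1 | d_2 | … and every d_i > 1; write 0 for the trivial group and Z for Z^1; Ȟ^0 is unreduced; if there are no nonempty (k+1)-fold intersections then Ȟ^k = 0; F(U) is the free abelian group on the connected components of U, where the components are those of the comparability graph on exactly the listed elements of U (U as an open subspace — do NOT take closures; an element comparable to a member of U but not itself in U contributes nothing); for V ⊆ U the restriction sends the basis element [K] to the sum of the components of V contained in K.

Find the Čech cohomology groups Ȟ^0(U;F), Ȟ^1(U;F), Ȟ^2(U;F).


Ȟ^0 = Z,  Ȟ^1 = Z^2,  Ȟ^2 = 0

nerve of the cover:
  A1={{x1},{x4},{x1,x3},{x1,x4},{x2,x4},{x3,x4},{x4,x7},{x1,x3,x4},{x2,x4,x7}} A2={{x1},{x3},{x6},{x1,x3},{x1,x4},{x2,x3},{x2,x6},{x3,x4},{x3,x6},{x5,x6},{x6,x7},{x1,x3,x4},{x2,x3,x6},{x2,x5,x6}} A3={{x2},{x5},{x7},{x2,x3},{x2,x4},{x2,x5},{x2,x6},{x2,x7},{x4,x7},{x5,x6},{x6,x7},{x2,x3,x6},{x2,x4,x7},{x2,x5,x6}}
  A12={{x1},{x1,x3},{x1,x4},{x3,x4},{x1,x3,x4}} A13={{x2,x4},{x4,x7},{x2,x4,x7}} A23={{x2,x3},{x2,x6},{x5,x6},{x6,x7},{x2,x3,x6},{x2,x5,x6}}
components per intersection:
  A1: {{x1},{x4},{x1,x3},{x1,x4},{x2,x4},{x3,x4},{x4,x7},{x1,x3,x4},{x2,x4,x7}}
  A2: {{x1},{x3},{x6},{x1,x3},{x1,x4},{x2,x3},{x2,x6},{x3,x4},{x3,x6},{x5,x6},{x6,x7},{x1,x3,x4},{x2,x3,x6},{x2,x5,x6}}
  A3: {{x2},{x5},{x7},{x2,x3},{x2,x4},{x2,x5},{x2,x6},{x2,x7},{x4,x7},{x5,x6},{x6,x7},{x2,x3,x6},{x2,x4,x7},{x2,x5,x6}}
  A12: {{x1},{x1,x3},{x1,x4},{x3,x4},{x1,x3,x4}}
  A13: {{x2,x4},{x4,x7},{x2,x4,x7}}
  A23: {{x2,x3},{x2,x6},{x5,x6},{x2,x3,x6},{x2,x5,x6}} {{x6,x7}}
C dims 3,4; δ0: rk 2, SNF 1^2
Ȟ^0 = (3 − 2) − 0 = 1, so Ȟ^0 ≅ Z
Ȟ^1 = (4 − 0) − 2 = 2, so Ȟ^1 ≅ Z^2
Ȟ^2 = (0 − 0) − 0 = 0, so Ȟ^2 ≅ 0


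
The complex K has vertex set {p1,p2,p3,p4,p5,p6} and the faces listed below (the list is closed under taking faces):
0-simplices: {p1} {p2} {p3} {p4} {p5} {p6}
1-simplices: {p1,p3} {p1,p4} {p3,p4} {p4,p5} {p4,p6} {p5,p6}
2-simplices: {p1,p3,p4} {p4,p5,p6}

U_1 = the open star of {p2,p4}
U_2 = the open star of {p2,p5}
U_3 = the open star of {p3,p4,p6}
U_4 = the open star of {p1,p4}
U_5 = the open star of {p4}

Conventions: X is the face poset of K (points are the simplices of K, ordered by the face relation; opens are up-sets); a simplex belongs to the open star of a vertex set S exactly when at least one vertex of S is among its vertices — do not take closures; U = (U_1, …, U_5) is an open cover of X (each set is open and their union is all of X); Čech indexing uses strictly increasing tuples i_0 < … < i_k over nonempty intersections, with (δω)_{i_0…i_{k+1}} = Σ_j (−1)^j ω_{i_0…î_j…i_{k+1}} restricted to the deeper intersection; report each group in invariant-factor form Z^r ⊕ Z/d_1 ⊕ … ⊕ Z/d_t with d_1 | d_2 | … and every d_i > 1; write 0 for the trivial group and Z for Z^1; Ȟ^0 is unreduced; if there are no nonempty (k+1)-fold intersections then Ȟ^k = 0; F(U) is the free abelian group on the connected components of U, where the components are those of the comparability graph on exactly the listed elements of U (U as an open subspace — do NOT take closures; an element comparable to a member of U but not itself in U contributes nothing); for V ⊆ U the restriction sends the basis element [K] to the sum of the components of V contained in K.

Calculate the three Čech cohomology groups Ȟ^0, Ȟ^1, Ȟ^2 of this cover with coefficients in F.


Ȟ^0 = Z^2, Ȟ^1 = 0 and Ȟ^2 = 0

intersection data:
  U1={{p2},{p4},{p1,p4},{p3,p4},{p4,p5},{p4,p6},{p1,p3,p4},{p4,p5,p6}} U2={{p2},{p5},{p4,p5},{p5,p6},{p4,p5,p6}} U3={{p3},{p4},{p6},{p1,p3},{p1,p4},{p3,p4},{p4,p5},{p4,p6},{p5,p6},{p1,p3,p4},{p4,p5,p6}} U4={{p1},{p4},{p1,p3},{p1,p4},{p3,p4},{p4,p5},{p4,p6},{p1,p3,p4},{p4,p5,p6}} U5={{p4},{p1,p4},{p3,p4},{p4,p5},{p4,p6},{p1,p3,p4},{p4,p5,p6}}
  U12={{p2},{p4,p5},{p4,p5,p6}} U13={{p4},{p1,p4},{p3,p4},{p4,p5},{p4,p6},{p1,p3,p4},{p4,p5,p6}} U14={{p4},{p1,p4},{p3,p4},{p4,p5},{p4,p6},{p1,p3,p4},{p4,p5,p6}} U15={{p4},{p1,p4},{p3,p4},{p4,p5},{p4,p6},{p1,p3,p4},{p4,p5,p6}} U23={{p4,p5},{p5,p6},{p4,p5,p6}} U24={{p4,p5},{p4,p5,p6}} U25={{p4,p5},{p4,p5,p6}} U34={{p4},{p1,p3},{p1,p4},{p3,p4},{p4,p5},{p4,p6},{p1,p3,p4},{p4,p5,p6}} U35={{p4},{p1,p4},{p3,p4},{p4,p5},{p4,p6},{p1,p3,p4},{p4,p5,p6}} U45={{p4},{p1,p4},{p3,p4},{p4,p5},{p4,p6},{p1,p3,p4},{p4,p5,p6}}
  U123={{p4,p5},{p4,p5,p6}} U124={{p4,p5},{p4,p5,p6}} U125={{p4,p5},{p4,p5,p6}} U134={{p4},{p1,p4},{p3,p4},{p4,p5},{p4,p6},{p1,p3,p4},{p4,p5,p6}} U135={{p4},{p1,p4},{p3,p4},{p4,p5},{p4,p6},{p1,p3,p4},{p4,p5,p6}} U145={{p4},{p1,p4},{p3,p4},{p4,p5},{p4,p6},{p1,p3,p4},{p4,p5,p6}} U234={{p4,p5},{p4,p5,p6}} U235={{p4,p5},{p4,p5,p6}} U245={{p4,p5},{p4,p5,p6}} U345={{p4},{p1,p4},{p3,p4},{p4,p5},{p4,p6},{p1,p3,p4},{p4,p5,p6}}
  U1234={{p4,p5},{p4,p5,p6}} U1235={{p4,p5},{p4,p5,p6}} U1245={{p4,p5},{p4,p5,p6}} U1345={{p4},{p1,p4},{p3,p4},{p4,p5},{p4,p6},{p1,p3,p4},{p4,p5,p6}} U2345={{p4,p5},{p4,p5,p6}}
  U12345={{p4,p5},{p4,p5,p6}}
components per intersection:
  U1: {{p2}} {{p4},{p1,p4},{p3,p4},{p4,p5},{p4,p6},{p1,p3,p4},{p4,p5,p6}}
  U2: {{p2}} {{p5},{p4,p5},{p5,p6},{p4,p5,p6}}
  U3: {{p3},{p4},{p6},{p1,p3},{p1,p4},{p3,p4},{p4,p5},{p4,p6},{p5,p6},{p1,p3,p4},{p4,p5,p6}}
  U4: {{p1},{p4},{p1,p3},{p1,p4},{p3,p4},{p4,p5},{p4,p6},{p1,p3,p4},{p4,p5,p6}}
  U5: {{p4},{p1,p4},{p3,p4},{p4,p5},{p4,p6},{p1,p3,p4},{p4,p5,p6}}
  U12: {{p2}} {{p4,p5},{p4,p5,p6}}
  U13: {{p4},{p1,p4},{p3,p4},{p4,p5},{p4,p6},{p1,p3,p4},{p4,p5,p6}}
  U14: {{p4},{p1,p4},{p3,p4},{p4,p5},{p4,p6},{p1,p3,p4},{p4,p5,p6}}
  U15: {{p4},{p1,p4},{p3,p4},{p4,p5},{p4,p6},{p1,p3,p4},{p4,p5,p6}}
  U23: {{p4,p5},{p5,p6},{p4,p5,p6}}
  U24: {{p4,p5},{p4,p5,p6}}
  U25: {{p4,p5},{p4,p5,p6}}
  U34: {{p4},{p1,p3},{p1,p4},{p3,p4},{p4,p5},{p4,p6},{p1,p3,p4},{p4,p5,p6}}
  U35: {{p4},{p1,p4},{p3,p4},{p4,p5},{p4,p6},{p1,p3,p4},{p4,p5,p6}}
  U45: {{p4},{p1,p4},{p3,p4},{p4,p5},{p4,p6},{p1,p3,p4},{p4,p5,p6}}
  U123: {{p4,p5},{p4,p5,p6}}
  U124: {{p4,p5},{p4,p5,p6}}
  U125: {{p4,p5},{p4,p5,p6}}
  U134: {{p4},{p1,p4},{p3,p4},{p4,p5},{p4,p6},{p1,p3,p4},{p4,p5,p6}}
  U135: {{p4},{p1,p4},{p3,p4},{p4,p5},{p4,p6},{p1,p3,p4},{p4,p5,p6}}
  U145: {{p4},{p1,p4},{p3,p4},{p4,p5},{p4,p6},{p1,p3,p4},{p4,p5,p6}}
  U234: {{p4,p5},{p4,p5,p6}}
  U235: {{p4,p5},{p4,p5,p6}}
  U245: {{p4,p5},{p4,p5,p6}}
  U345: {{p4},{p1,p4},{p3,p4},{p4,p5},{p4,p6},{p1,p3,p4},{p4,p5,p6}}
  U1234: {{p4,p5},{p4,p5,p6}}
  U1235: {{p4,p5},{p4,p5,p6}}
  U1245: {{p4,p5},{p4,p5,p6}}
  U1345: {{p4},{p1,p4},{p3,p4},{p4,p5},{p4,p6},{p1,p3,p4},{p4,p5,p6}}
  U2345: {{p4,p5},{p4,p5,p6}}
  U12345: {{p4,p5},{p4,p5,p6}}
C dims 7,11,10,5; δ0: rk 5, SNF 1^5; δ1: rk 6, SNF 1^6; δ2: rk 4, SNF 1^4
Ȟ^0 = (7 − 5) − 0 = 2, so Ȟ^0 ≅ Z^2
Ȟ^1 = (11 − 6) − 5 = 0, so Ȟ^1 ≅ 0
Ȟ^2 = (10 − 4) − 6 = 0, so Ȟ^2 ≅ 0


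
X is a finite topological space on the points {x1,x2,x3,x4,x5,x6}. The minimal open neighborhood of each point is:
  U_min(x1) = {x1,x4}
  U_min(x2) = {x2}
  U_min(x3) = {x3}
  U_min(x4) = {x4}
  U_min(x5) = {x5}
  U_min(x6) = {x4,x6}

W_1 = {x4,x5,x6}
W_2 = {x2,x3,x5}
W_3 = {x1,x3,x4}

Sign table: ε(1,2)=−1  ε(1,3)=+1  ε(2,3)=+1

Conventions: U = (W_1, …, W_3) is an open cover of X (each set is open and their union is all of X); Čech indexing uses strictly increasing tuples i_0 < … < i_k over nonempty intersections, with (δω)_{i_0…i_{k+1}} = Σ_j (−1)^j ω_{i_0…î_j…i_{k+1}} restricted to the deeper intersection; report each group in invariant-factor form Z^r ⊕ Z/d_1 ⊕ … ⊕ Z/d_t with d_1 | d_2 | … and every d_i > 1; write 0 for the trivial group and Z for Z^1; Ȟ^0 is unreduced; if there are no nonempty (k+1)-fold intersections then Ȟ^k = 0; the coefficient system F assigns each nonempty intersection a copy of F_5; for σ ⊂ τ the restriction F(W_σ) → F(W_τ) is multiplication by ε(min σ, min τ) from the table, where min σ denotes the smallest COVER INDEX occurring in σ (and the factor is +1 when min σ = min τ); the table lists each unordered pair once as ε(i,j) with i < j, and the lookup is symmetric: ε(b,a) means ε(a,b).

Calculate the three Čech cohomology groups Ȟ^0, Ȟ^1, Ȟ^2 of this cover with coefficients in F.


intersection data:
  W12={x5} W13={x4} W23={x3}
C dims 3,3; δ0: rk_F5 3
Ȟ^0 = (3 − 3) − 0 = 0, so Ȟ^0 ≅ 0
Ȟ^1 = (3 − 0) − 3 = 0, so Ȟ^1 ≅ 0
Ȟ^2 = (0 − 0) − 0 = 0, so Ȟ^2 ≅ 0

Ȟ^0 = 0; Ȟ^1 = 0; Ȟ^2 = 0


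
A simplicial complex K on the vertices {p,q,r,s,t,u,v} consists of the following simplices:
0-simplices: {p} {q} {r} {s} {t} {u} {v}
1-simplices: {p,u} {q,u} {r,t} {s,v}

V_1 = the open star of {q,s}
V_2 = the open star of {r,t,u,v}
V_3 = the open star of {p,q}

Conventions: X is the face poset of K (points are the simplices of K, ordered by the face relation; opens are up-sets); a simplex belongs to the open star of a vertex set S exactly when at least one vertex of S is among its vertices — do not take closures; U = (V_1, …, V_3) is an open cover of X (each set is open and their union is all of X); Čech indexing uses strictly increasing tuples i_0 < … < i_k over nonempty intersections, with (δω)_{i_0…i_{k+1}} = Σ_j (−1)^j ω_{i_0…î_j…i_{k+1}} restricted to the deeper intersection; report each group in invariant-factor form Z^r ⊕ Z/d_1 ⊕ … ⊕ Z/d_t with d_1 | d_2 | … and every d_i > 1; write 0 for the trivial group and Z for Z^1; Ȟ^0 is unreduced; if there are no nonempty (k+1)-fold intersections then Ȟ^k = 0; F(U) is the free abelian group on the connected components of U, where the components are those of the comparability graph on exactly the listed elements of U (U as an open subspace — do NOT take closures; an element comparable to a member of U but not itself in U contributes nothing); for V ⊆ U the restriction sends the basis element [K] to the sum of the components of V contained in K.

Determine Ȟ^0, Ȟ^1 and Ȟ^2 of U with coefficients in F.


nonempty overlaps:
  V1={{q},{s},{q,u},{s,v}} V2={{r},{t},{u},{v},{p,u},{q,u},{r,t},{s,v}} V3={{p},{q},{p,u},{q,u}}
  V12={{q,u},{s,v}} V13={{q},{q,u}} V23={{p,u},{q,u}}
  V123={{q,u}}
components per intersection:
  V1: {{q},{q,u}} {{s},{s,v}}
  V2: {{r},{t},{r,t}} {{u},{p,u},{q,u}} {{v},{s,v}}
  V3: {{p},{p,u}} {{q},{q,u}}
  V12: {{q,u}} {{s,v}}
  V13: {{q},{q,u}}
  V23: {{p,u}} {{q,u}}
  V123: {{q,u}}
C dims 7,5,1; δ0: rk 4, SNF 1^4; δ1: rk 1, SNF 1^1
degree 0: 7−4−0 = 3 → Ȟ^0 ≅ Z^3
degree 1: 5−1−4 = 0 → Ȟ^1 ≅ 0
degree 2: 1−0−1 = 0 → Ȟ^2 ≅ 0

Ȟ^0 = Z^3, Ȟ^1 = 0, Ȟ^2 = 0


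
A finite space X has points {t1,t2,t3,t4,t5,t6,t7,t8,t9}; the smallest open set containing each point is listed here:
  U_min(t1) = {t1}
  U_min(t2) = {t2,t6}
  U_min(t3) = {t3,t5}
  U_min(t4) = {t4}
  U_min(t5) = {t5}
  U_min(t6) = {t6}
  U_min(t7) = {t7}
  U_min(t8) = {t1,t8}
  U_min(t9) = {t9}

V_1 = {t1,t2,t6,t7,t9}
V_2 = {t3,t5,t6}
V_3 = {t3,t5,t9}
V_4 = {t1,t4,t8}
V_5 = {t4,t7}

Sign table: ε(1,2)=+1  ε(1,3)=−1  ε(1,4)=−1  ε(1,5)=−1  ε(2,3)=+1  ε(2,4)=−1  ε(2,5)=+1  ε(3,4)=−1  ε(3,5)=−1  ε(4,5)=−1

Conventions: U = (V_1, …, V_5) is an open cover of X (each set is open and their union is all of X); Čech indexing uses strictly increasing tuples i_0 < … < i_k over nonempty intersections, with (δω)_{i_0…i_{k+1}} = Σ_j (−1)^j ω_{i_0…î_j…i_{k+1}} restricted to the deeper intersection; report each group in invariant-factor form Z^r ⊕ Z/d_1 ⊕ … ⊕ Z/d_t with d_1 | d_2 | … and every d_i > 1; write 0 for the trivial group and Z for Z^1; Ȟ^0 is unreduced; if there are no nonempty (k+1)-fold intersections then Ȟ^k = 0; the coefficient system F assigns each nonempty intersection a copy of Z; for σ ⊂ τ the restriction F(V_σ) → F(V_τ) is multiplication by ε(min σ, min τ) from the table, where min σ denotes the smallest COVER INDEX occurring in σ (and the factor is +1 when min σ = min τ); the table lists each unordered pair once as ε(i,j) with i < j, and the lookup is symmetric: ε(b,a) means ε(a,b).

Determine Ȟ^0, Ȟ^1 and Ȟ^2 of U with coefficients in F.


nonempty intersections:
  V12={t6} V13={t9} V14={t1} V15={t7} V23={t3,t5} V45={t4}
C dims 5,6; δ0: rk 5, SNF 1^4·2
Ȟ^0: (5−5)−0=0 ⇒ 0
Ȟ^1: (6−0)−5=1 plus torsion [2] ⇒ Z ⊕ Z/2
Ȟ^2: (0−0)−0=0 ⇒ 0

Ȟ^0 = 0, Ȟ^1 = Z ⊕ Z/2 and Ȟ^2 = 0


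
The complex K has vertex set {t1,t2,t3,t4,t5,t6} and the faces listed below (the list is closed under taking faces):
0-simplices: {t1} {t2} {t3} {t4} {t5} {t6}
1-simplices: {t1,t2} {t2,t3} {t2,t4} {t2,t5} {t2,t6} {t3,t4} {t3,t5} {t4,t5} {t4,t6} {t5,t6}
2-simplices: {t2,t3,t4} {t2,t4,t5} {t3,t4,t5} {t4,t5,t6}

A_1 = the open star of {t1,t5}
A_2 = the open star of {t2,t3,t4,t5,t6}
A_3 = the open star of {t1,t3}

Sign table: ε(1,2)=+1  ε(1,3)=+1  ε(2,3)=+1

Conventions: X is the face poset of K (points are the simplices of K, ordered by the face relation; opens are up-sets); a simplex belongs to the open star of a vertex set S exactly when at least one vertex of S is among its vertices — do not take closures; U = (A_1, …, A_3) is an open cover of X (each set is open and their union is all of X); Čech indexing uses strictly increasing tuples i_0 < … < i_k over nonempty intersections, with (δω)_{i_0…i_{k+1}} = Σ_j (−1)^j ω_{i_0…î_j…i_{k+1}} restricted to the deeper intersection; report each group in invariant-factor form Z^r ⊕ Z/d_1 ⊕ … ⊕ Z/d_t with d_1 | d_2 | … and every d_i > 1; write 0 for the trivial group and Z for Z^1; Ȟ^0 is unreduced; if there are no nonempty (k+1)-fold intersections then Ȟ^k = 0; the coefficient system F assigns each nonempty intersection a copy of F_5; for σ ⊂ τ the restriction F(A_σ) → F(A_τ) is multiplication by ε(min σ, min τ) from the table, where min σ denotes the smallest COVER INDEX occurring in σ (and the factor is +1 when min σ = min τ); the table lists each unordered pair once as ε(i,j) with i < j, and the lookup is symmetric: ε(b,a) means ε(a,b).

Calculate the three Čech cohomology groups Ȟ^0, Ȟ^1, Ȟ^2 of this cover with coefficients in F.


nonempty overlaps:
  A1={{t1},{t5},{t1,t2},{t2,t5},{t3,t5},{t4,t5},{t5,t6},{t2,t4,t5},{t3,t4,t5},{t4,t5,t6}} A2={{t2},{t3},{t4},{t5},{t6},{t1,t2},{t2,t3},{t2,t4},{t2,t5},{t2,t6},{t3,t4},{t3,t5},{t4,t5},{t4,t6},{t5,t6},{t2,t3,t4},{t2,t4,t5},{t3,t4,t5},{t4,t5,t6}} A3={{t1},{t3},{t1,t2},{t2,t3},{t3,t4},{t3,t5},{t2,t3,t4},{t3,t4,t5}}
  A12={{t5},{t1,t2},{t2,t5},{t3,t5},{t4,t5},{t5,t6},{t2,t4,t5},{t3,t4,t5},{t4,t5,t6}} A13={{t1},{t1,t2},{t3,t5},{t3,t4,t5}} A23={{t3},{t1,t2},{t2,t3},{t3,t4},{t3,t5},{t2,t3,t4},{t3,t4,t5}}
  A123={{t1,t2},{t3,t5},{t3,t4,t5}}
C dims 3,3,1; δ0: rk_F5 2; δ1: rk_F5 1
degree 0: 3−2−0 = 1 → Ȟ^0 ≅ Z/5
degree 1: 3−1−2 = 0 → Ȟ^1 ≅ 0
degree 2: 1−0−1 = 0 → Ȟ^2 ≅ 0

Ȟ^0 = Z/5; Ȟ^1 = 0; Ȟ^2 = 0


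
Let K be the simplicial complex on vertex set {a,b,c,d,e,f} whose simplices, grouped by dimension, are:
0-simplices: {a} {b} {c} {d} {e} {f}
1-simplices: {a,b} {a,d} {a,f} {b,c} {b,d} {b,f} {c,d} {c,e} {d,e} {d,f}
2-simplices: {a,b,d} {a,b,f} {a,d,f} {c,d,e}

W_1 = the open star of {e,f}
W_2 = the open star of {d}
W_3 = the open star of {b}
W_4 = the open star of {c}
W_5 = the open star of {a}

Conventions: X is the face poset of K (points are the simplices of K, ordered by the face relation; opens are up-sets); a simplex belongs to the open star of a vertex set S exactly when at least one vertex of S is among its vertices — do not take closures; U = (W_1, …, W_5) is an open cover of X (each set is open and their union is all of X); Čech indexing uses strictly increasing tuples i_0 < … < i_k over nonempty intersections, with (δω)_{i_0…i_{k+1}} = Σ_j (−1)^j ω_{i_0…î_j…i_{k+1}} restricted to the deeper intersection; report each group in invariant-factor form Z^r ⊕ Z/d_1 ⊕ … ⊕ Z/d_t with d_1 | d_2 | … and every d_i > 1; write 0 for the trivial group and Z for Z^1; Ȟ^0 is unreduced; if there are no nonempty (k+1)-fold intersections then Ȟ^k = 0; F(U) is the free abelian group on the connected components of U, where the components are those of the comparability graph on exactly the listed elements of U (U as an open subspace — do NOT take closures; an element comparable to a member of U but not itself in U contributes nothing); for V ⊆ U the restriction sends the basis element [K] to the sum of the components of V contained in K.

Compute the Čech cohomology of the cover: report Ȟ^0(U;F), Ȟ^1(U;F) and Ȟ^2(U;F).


nerve of the cover:
  W1={{e},{f},{a,f},{b,f},{c,e},{d,e},{d,f},{a,b,f},{a,d,f},{c,d,e}} W2={{d},{a,d},{b,d},{c,d},{d,e},{d,f},{a,b,d},{a,d,f},{c,d,e}} W3={{b},{a,b},{b,c},{b,d},{b,f},{a,b,d},{a,b,f}} W4={{c},{b,c},{c,d},{c,e},{c,d,e}} W5={{a},{a,b},{a,d},{a,f},{a,b,d},{a,b,f},{a,d,f}}
  W12={{d,e},{d,f},{a,d,f},{c,d,e}} W13={{b,f},{a,b,f}} W14={{c,e},{c,d,e}} W15={{a,f},{a,b,f},{a,d,f}} W23={{b,d},{a,b,d}} W24={{c,d},{c,d,e}} W25={{a,d},{a,b,d},{a,d,f}} W34={{b,c}} W35={{a,b},{a,b,d},{a,b,f}}
  W124={{c,d,e}} W125={{a,d,f}} W135={{a,b,f}} W235={{a,b,d}}
components per intersection:
  W1: {{e},{c,e},{d,e},{c,d,e}} {{f},{a,f},{b,f},{d,f},{a,b,f},{a,d,f}}
  W2: {{d},{a,d},{b,d},{c,d},{d,e},{d,f},{a,b,d},{a,d,f},{c,d,e}}
  W3: {{b},{a,b},{b,c},{b,d},{b,f},{a,b,d},{a,b,f}}
  W4: {{c},{b,c},{c,d},{c,e},{c,d,e}}
  W5: {{a},{a,b},{a,d},{a,f},{a,b,d},{a,b,f},{a,d,f}}
  W12: {{d,e},{c,d,e}} {{d,f},{a,d,f}}
  W13: {{b,f},{a,b,f}}
  W14: {{c,e},{c,d,e}}
  W15: {{a,f},{a,b,f},{a,d,f}}
  W23: {{b,d},{a,b,d}}
  W24: {{c,d},{c,d,e}}
  W25: {{a,d},{a,b,d},{a,d,f}}
  W34: {{b,c}}
  W35: {{a,b},{a,b,d},{a,b,f}}
  W124: {{c,d,e}}
  W125: {{a,d,f}}
  W135: {{a,b,f}}
  W235: {{a,b,d}}
C dims 6,10,4; δ0: rk 5, SNF 1^5; δ1: rk 4, SNF 1^4
Ȟ^0 = (6 − 5) − 0 = 1, so Ȟ^0 ≅ Z
Ȟ^1 = (10 − 4) − 5 = 1, so Ȟ^1 ≅ Z
Ȟ^2 = (4 − 0) − 4 = 0, so Ȟ^2 ≅ 0

Ȟ^0 = Z, Ȟ^1 = Z and Ȟ^2 = 0


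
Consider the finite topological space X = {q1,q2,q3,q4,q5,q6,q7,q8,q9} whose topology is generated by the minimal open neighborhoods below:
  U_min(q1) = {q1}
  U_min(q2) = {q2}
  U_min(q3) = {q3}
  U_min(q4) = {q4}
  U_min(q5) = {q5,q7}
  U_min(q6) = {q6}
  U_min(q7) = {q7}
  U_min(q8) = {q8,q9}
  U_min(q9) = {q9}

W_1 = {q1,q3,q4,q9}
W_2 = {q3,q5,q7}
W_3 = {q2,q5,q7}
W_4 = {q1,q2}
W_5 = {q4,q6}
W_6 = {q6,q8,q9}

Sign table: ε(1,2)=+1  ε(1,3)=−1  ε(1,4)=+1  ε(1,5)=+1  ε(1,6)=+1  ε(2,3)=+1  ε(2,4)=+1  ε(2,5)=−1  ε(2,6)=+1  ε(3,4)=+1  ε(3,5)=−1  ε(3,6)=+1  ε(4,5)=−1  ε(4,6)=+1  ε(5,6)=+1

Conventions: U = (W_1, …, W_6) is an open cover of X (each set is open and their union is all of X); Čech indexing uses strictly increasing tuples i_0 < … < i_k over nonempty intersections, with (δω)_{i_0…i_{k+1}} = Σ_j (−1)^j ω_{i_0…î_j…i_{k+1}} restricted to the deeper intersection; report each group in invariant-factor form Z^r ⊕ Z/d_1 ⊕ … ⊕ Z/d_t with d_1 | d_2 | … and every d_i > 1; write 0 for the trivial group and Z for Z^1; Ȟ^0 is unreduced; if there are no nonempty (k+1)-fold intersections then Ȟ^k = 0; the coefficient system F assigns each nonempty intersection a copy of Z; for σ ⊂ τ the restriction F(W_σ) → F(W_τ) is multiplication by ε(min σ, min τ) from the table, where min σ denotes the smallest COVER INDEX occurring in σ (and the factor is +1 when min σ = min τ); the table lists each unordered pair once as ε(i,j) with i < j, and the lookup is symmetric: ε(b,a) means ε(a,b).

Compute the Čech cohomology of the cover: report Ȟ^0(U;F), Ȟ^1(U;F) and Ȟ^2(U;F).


cover nerve:
  W12={q3} W14={q1} W15={q4} W16={q9} W23={q5,q7} W34={q2} W56={q6}
C dims 6,7; δ0: rk 5, SNF 1^5
Ȟ^0: (6−5)−0=1 ⇒ Z
Ȟ^1: (7−0)−5=2 ⇒ Z^2
Ȟ^2: (0−0)−0=0 ⇒ 0

Ȟ^0 = Z, Ȟ^1 = Z^2, Ȟ^2 = 0


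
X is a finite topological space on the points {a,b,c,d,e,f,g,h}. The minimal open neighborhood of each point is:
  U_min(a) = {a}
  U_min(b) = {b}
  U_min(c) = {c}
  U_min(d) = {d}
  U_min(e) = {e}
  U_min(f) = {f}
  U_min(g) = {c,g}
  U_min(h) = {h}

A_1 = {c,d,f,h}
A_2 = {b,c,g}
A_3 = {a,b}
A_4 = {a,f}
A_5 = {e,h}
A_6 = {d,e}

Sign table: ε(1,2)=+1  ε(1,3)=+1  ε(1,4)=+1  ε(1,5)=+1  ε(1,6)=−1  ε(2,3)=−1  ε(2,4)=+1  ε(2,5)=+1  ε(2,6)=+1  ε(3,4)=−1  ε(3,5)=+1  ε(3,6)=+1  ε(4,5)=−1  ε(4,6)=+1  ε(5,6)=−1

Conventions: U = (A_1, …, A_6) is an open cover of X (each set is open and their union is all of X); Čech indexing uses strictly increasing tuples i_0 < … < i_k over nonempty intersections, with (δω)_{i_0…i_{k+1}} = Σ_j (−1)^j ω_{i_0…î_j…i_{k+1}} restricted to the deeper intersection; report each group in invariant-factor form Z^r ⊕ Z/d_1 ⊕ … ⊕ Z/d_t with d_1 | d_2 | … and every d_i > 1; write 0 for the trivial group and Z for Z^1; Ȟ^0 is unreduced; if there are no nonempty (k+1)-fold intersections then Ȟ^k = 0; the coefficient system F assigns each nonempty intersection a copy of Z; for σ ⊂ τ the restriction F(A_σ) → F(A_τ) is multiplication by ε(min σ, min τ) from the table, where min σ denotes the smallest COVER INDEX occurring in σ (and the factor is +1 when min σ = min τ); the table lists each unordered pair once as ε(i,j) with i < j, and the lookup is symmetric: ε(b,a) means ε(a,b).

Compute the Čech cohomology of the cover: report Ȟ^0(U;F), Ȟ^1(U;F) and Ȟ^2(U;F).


cover nerve:
  A12={c} A14={f} A15={h} A16={d} A23={b} A34={a} A56={e}
C dims 6,7; δ0: rk 5, SNF 1^5
Ȟ^0: (6−5)−0=1 ⇒ Z
Ȟ^1: (7−0)−5=2 ⇒ Z^2
Ȟ^2: (0−0)−0=0 ⇒ 0

Ȟ^0 ≅ Z, Ȟ^1 ≅ Z^2, Ȟ^2 ≅ 0


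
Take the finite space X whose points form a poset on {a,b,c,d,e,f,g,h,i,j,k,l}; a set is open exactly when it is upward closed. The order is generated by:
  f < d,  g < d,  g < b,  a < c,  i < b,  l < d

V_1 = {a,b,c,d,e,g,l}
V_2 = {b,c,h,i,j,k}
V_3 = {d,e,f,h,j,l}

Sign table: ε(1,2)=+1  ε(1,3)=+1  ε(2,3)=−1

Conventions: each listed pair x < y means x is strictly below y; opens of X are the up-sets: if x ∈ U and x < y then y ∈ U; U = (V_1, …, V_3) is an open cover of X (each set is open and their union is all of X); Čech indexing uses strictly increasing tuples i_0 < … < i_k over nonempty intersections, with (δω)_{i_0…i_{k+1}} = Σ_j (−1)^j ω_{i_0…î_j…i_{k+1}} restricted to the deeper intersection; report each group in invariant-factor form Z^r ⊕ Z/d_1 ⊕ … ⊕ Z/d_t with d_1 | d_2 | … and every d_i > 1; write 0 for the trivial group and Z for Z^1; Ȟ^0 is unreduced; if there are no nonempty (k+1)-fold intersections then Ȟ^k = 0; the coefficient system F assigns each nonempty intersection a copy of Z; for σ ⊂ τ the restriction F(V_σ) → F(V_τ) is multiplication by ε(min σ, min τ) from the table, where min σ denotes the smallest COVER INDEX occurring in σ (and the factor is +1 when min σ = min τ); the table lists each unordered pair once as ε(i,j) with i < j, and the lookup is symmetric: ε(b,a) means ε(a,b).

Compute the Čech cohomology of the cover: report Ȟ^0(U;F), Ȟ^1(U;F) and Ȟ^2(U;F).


cover nerve:
  V12={b,c} V13={d,e,l} V23={h,j}
C dims 3,3; δ0: rk 3, SNF 1^2·2
Ȟ^0: (3−3)−0=0 ⇒ 0
Ȟ^1: (3−0)−3=0 plus torsion [2] ⇒ Z/2
Ȟ^2: (0−0)−0=0 ⇒ 0

Ȟ^0 ≅ 0; Ȟ^1 ≅ Z/2; Ȟ^2 ≅ 0


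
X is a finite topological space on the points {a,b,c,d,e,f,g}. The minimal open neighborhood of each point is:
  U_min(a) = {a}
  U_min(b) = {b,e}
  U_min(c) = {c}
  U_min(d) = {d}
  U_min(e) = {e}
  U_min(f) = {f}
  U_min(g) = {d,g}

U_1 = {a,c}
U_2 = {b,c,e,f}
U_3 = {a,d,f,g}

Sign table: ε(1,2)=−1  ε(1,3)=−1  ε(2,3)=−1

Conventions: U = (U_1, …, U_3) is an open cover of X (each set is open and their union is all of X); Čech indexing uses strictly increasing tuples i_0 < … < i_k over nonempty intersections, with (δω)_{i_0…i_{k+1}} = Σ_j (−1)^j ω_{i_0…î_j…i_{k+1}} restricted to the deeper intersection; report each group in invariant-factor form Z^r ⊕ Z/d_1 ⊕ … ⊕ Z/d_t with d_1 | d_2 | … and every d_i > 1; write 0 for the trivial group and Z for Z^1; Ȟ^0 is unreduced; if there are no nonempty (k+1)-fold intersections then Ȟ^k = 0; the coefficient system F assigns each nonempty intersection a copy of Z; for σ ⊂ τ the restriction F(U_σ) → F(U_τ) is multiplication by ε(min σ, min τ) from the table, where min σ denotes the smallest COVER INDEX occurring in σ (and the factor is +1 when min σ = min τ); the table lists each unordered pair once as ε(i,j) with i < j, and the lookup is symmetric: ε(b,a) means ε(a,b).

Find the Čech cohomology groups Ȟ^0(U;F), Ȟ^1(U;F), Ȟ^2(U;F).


nonempty overlaps:
  U12={c} U13={a} U23={f}
C dims 3,3; δ0: rk 3, SNF 1^2·2
degree 0: 3−3−0 = 0 → Ȟ^0 ≅ 0
degree 1: 3−0−3 = 0 plus torsion [2] → Ȟ^1 ≅ Z/2
degree 2: 0−0−0 = 0 → Ȟ^2 ≅ 0

Ȟ^0 ≅ 0; Ȟ^1 ≅ Z/2; Ȟ^2 ≅ 0


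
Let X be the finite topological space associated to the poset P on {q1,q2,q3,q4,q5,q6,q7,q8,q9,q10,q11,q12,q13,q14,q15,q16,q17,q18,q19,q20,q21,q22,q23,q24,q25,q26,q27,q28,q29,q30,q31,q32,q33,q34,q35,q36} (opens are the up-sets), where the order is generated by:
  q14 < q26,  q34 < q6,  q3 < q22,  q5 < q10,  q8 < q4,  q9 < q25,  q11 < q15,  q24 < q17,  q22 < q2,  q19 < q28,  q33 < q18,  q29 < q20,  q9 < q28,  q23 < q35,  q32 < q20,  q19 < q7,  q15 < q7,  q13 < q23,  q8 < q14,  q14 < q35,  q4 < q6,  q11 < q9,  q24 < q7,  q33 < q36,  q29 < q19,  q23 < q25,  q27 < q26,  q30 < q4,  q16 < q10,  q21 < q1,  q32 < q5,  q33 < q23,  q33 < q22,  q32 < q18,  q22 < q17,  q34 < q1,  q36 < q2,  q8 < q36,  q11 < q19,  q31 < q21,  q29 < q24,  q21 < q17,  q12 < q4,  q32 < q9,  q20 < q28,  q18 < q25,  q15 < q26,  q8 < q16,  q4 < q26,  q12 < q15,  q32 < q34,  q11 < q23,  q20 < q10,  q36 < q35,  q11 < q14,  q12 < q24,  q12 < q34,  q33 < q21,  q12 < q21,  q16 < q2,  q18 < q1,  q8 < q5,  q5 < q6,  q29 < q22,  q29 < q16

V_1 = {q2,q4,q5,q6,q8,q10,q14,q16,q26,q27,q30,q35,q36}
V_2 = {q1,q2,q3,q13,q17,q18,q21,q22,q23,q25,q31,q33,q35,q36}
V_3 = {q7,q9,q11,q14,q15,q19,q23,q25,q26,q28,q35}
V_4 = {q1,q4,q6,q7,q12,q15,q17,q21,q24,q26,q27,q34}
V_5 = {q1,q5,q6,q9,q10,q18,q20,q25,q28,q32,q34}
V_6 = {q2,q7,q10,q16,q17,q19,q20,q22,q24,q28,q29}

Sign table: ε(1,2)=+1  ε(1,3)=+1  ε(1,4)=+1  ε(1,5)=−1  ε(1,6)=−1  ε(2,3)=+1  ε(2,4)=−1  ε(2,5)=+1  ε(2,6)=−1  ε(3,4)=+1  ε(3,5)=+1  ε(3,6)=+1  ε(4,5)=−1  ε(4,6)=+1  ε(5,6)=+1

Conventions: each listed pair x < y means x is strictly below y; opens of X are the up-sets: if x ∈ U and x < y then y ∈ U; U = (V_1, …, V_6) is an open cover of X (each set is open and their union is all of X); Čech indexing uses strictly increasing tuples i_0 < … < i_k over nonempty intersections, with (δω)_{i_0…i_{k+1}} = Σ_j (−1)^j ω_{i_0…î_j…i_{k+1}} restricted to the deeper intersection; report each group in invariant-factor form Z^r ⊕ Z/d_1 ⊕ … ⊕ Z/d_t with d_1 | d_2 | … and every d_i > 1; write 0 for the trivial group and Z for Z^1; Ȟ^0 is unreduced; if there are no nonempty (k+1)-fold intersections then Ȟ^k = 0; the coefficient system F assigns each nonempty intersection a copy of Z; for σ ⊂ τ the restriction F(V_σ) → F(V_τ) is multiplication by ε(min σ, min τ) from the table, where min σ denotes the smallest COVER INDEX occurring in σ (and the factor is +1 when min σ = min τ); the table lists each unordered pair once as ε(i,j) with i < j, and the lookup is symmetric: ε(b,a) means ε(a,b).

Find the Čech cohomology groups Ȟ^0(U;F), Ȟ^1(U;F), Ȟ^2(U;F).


intersection data:
  V12={q2,q35,q36} V13={q14,q26,q35} V14={q4,q6,q26,q27} V15={q5,q6,q10} V16={q2,q10,q16} V23={q23,q25,q35} V24={q1,q17,q21} V25={q1,q18,q25} V26={q2,q17,q22} V34={q7,q15,q26} V35={q9,q25,q28} V36={q7,q19,q28} V45={q1,q6,q34} V46={q7,q17,q24} V56={q10,q20,q28}
  V123={q35} V126={q2} V134={q26} V145={q6} V156={q10} V235={q25} V245={q1} V246={q17} V346={q7} V356={q28}
C dims 6,15,10; δ0: rk 6, SNF 1^5·2; δ1: rk 9, SNF 1^9
Ȟ^0 = (6 − 6) − 0 = 0, so Ȟ^0 ≅ 0
Ȟ^1 = (15 − 9) − 6 = 0 plus torsion [2], so Ȟ^1 ≅ Z/2
Ȟ^2 = (10 − 0) − 9 = 1, so Ȟ^2 ≅ Z

Ȟ^0(U;F) ≅ 0; Ȟ^1(U;F) ≅ Z/2; Ȟ^2(U;F) ≅ Z


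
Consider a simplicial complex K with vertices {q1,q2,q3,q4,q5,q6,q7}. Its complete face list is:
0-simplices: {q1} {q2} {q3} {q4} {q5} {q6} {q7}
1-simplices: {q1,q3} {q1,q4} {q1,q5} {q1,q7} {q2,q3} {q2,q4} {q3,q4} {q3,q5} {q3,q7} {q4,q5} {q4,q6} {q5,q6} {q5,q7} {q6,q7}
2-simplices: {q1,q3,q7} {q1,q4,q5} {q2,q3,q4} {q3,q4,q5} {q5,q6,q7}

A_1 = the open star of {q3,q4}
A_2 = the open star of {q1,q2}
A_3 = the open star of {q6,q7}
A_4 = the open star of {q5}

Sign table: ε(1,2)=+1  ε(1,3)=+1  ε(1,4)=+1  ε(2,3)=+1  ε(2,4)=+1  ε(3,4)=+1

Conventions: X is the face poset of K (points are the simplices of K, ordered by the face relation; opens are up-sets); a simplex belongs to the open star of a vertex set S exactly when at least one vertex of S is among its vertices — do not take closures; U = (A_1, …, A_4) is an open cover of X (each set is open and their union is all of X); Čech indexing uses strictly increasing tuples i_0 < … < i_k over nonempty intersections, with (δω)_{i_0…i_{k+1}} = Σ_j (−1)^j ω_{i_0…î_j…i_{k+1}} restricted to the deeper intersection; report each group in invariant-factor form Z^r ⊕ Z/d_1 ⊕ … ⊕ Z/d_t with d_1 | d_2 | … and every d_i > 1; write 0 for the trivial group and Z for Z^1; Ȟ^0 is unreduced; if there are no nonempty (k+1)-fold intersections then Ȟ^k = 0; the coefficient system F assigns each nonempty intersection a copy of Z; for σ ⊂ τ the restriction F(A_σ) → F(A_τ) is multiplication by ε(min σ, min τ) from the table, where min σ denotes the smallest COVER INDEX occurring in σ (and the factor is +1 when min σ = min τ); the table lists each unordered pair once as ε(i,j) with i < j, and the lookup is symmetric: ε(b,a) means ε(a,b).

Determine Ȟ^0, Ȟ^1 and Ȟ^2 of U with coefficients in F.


nerve simplices:
  A1={{q3},{q4},{q1,q3},{q1,q4},{q2,q3},{q2,q4},{q3,q4},{q3,q5},{q3,q7},{q4,q5},{q4,q6},{q1,q3,q7},{q1,q4,q5},{q2,q3,q4},{q3,q4,q5}} A2={{q1},{q2},{q1,q3},{q1,q4},{q1,q5},{q1,q7},{q2,q3},{q2,q4},{q1,q3,q7},{q1,q4,q5},{q2,q3,q4}} A3={{q6},{q7},{q1,q7},{q3,q7},{q4,q6},{q5,q6},{q5,q7},{q6,q7},{q1,q3,q7},{q5,q6,q7}} A4={{q5},{q1,q5},{q3,q5},{q4,q5},{q5,q6},{q5,q7},{q1,q4,q5},{q3,q4,q5},{q5,q6,q7}}
  A12={{q1,q3},{q1,q4},{q2,q3},{q2,q4},{q1,q3,q7},{q1,q4,q5},{q2,q3,q4}} A13={{q3,q7},{q4,q6},{q1,q3,q7}} A14={{q3,q5},{q4,q5},{q1,q4,q5},{q3,q4,q5}} A23={{q1,q7},{q1,q3,q7}} A24={{q1,q5},{q1,q4,q5}} A34={{q5,q6},{q5,q7},{q5,q6,q7}}
  A123={{q1,q3,q7}} A124={{q1,q4,q5}}
C dims 4,6,2; δ0: rk 3, SNF 1^3; δ1: rk 2, SNF 1^2
degree 0: 4−3−0 = 1 → Ȟ^0 ≅ Z
degree 1: 6−2−3 = 1 → Ȟ^1 ≅ Z
degree 2: 2−0−2 = 0 → Ȟ^2 ≅ 0

Ȟ^0 ≅ Z,  Ȟ^1 ≅ Z,  Ȟ^2 ≅ 0


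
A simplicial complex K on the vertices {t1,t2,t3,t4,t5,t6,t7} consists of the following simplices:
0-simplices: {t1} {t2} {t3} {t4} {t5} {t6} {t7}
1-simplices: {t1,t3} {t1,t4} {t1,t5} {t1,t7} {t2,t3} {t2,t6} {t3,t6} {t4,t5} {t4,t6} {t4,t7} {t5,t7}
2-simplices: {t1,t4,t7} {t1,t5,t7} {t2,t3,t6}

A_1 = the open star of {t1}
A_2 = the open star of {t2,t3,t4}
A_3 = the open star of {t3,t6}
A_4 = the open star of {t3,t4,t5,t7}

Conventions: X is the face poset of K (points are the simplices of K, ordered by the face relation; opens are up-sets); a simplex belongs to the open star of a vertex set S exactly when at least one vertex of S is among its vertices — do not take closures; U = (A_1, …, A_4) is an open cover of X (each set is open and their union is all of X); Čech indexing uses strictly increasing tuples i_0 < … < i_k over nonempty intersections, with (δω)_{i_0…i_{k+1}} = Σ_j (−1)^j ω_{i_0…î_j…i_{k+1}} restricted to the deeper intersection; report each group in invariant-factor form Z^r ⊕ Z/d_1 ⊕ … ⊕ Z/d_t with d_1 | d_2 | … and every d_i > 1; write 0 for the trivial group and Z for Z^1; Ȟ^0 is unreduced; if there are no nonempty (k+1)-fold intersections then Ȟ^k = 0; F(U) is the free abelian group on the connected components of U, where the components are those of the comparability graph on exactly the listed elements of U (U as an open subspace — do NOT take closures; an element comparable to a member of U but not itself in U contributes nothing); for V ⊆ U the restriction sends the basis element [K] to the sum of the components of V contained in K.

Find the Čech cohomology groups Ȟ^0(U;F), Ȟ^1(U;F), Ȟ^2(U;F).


Ȟ^0(U;F) ≅ Z,  Ȟ^1(U;F) ≅ Z,  Ȟ^2(U;F) ≅ 0

nerve of the cover:
  A1={{t1},{t1,t3},{t1,t4},{t1,t5},{t1,t7},{t1,t4,t7},{t1,t5,t7}} A2={{t2},{t3},{t4},{t1,t3},{t1,t4},{t2,t3},{t2,t6},{t3,t6},{t4,t5},{t4,t6},{t4,t7},{t1,t4,t7},{t2,t3,t6}} A3={{t3},{t6},{t1,t3},{t2,t3},{t2,t6},{t3,t6},{t4,t6},{t2,t3,t6}} A4={{t3},{t4},{t5},{t7},{t1,t3},{t1,t4},{t1,t5},{t1,t7},{t2,t3},{t3,t6},{t4,t5},{t4,t6},{t4,t7},{t5,t7},{t1,t4,t7},{t1,t5,t7},{t2,t3,t6}}
  A12={{t1,t3},{t1,t4},{t1,t4,t7}} A13={{t1,t3}} A14={{t1,t3},{t1,t4},{t1,t5},{t1,t7},{t1,t4,t7},{t1,t5,t7}} A23={{t3},{t1,t3},{t2,t3},{t2,t6},{t3,t6},{t4,t6},{t2,t3,t6}} A24={{t3},{t4},{t1,t3},{t1,t4},{t2,t3},{t3,t6},{t4,t5},{t4,t6},{t4,t7},{t1,t4,t7},{t2,t3,t6}} A34={{t3},{t1,t3},{t2,t3},{t3,t6},{t4,t6},{t2,t3,t6}}
  A123={{t1,t3}} A124={{t1,t3},{t1,t4},{t1,t4,t7}} A134={{t1,t3}} A234={{t3},{t1,t3},{t2,t3},{t3,t6},{t4,t6},{t2,t3,t6}}
  A1234={{t1,t3}}
components per intersection:
  A1: {{t1},{t1,t3},{t1,t4},{t1,t5},{t1,t7},{t1,t4,t7},{t1,t5,t7}}
  A2: {{t2},{t3},{t1,t3},{t2,t3},{t2,t6},{t3,t6},{t2,t3,t6}} {{t4},{t1,t4},{t4,t5},{t4,t6},{t4,t7},{t1,t4,t7}}
  A3: {{t3},{t6},{t1,t3},{t2,t3},{t2,t6},{t3,t6},{t4,t6},{t2,t3,t6}}
  A4: {{t3},{t1,t3},{t2,t3},{t3,t6},{t2,t3,t6}} {{t4},{t5},{t7},{t1,t4},{t1,t5},{t1,t7},{t4,t5},{t4,t6},{t4,t7},{t5,t7},{t1,t4,t7},{t1,t5,t7}}
  A12: {{t1,t3}} {{t1,t4},{t1,t4,t7}}
  A13: {{t1,t3}}
  A14: {{t1,t3}} {{t1,t4},{t1,t5},{t1,t7},{t1,t4,t7},{t1,t5,t7}}
  A23: {{t3},{t1,t3},{t2,t3},{t2,t6},{t3,t6},{t2,t3,t6}} {{t4,t6}}
  A24: {{t3},{t1,t3},{t2,t3},{t3,t6},{t2,t3,t6}} {{t4},{t1,t4},{t4,t5},{t4,t6},{t4,t7},{t1,t4,t7}}
  A34: {{t3},{t1,t3},{t2,t3},{t3,t6},{t2,t3,t6}} {{t4,t6}}
  A123: {{t1,t3}}
  A124: {{t1,t3}} {{t1,t4},{t1,t4,t7}}
  A134: {{t1,t3}}
  A234: {{t3},{t1,t3},{t2,t3},{t3,t6},{t2,t3,t6}} {{t4,t6}}
  A1234: {{t1,t3}}
C dims 6,11,6,1; δ0: rk 5, SNF 1^5; δ1: rk 5, SNF 1^5; δ2: rk 1, SNF 1^1
Ȟ^0 = (6 − 5) − 0 = 1, so Ȟ^0 ≅ Z
Ȟ^1 = (11 − 5) − 5 = 1, so Ȟ^1 ≅ Z
Ȟ^2 = (6 − 1) − 5 = 0, so Ȟ^2 ≅ 0
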